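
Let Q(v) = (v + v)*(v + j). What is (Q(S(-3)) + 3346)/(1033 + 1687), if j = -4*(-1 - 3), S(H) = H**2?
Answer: 949/680 ≈ 1.3956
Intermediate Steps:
j = 16 (j = -4*(-4) = 16)
Q(v) = 2*v*(16 + v) (Q(v) = (v + v)*(v + 16) = (2*v)*(16 + v) = 2*v*(16 + v))
(Q(S(-3)) + 3346)/(1033 + 1687) = (2*(-3)**2*(16 + (-3)**2) + 3346)/(1033 + 1687) = (2*9*(16 + 9) + 3346)/2720 = (2*9*25 + 3346)*(1/2720) = (450 + 3346)*(1/2720) = 3796*(1/2720) = 949/680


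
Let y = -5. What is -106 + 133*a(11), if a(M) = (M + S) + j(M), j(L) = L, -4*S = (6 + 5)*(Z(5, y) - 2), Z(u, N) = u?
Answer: 6891/4 ≈ 1722.8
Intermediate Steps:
S = -33/4 (S = -(6 + 5)*(5 - 2)/4 = -11*3/4 = -1/4*33 = -33/4 ≈ -8.2500)
a(M) = -33/4 + 2*M (a(M) = (M - 33/4) + M = (-33/4 + M) + M = -33/4 + 2*M)
-106 + 133*a(11) = -106 + 133*(-33/4 + 2*11) = -106 + 133*(-33/4 + 22) = -106 + 133*(55/4) = -106 + 7315/4 = 6891/4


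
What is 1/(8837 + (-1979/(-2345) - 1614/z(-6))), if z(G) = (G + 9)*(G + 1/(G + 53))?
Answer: 658945/5882948734 ≈ 0.00011201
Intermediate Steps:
z(G) = (9 + G)*(G + 1/(53 + G))
1/(8837 + (-1979/(-2345) - 1614/z(-6))) = 1/(8837 + (-1979/(-2345) - 1614*(53 - 6)/(9 + (-6)³ + 62*(-6)² + 478*(-6)))) = 1/(8837 + (-1979*(-1/2345) - 1614*47/(9 - 216 + 62*36 - 2868))) = 1/(8837 + (1979/2345 - 1614*47/(9 - 216 + 2232 - 2868))) = 1/(8837 + (1979/2345 - 1614/((1/47)*(-843)))) = 1/(8837 + (1979/2345 - 1614/(-843/47))) = 1/(8837 + (1979/2345 - 1614*(-47/843))) = 1/(8837 + (1979/2345 + 25286/281)) = 1/(8837 + 59851769/658945) = 1/(5882948734/658945) = 658945/5882948734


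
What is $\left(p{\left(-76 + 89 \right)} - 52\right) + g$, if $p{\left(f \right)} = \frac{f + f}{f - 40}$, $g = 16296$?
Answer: $\frac{438562}{27} \approx 16243.0$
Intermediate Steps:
$p{\left(f \right)} = \frac{2 f}{-40 + f}$
$\left(p{\left(-76 + 89 \right)} - 52\right) + g = \left(\frac{2 \left(-76 + 89\right)}{-40 + \left(-76 + 89\right)} - 52\right) + 16296 = \left(2 \cdot 13 \frac{1}{-40 + 13} - 52\right) + 16296 = \left(2 \cdot 13 \frac{1}{-27} - 52\right) + 16296 = \left(2 \cdot 13 \left(- \frac{1}{27}\right) - 52\right) + 16296 = \left(- \frac{26}{27} - 52\right) + 16296 = - \frac{1430}{27} + 16296 = \frac{438562}{27}$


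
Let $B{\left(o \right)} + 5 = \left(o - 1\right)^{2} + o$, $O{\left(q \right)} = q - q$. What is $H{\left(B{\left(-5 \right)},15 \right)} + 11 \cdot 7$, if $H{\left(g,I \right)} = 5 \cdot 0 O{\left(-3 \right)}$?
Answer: $77$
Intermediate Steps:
$O{\left(q \right)} = 0$
$B{\left(o \right)} = -5 + o + \left(-1 + o\right)^{2}$ ($B{\left(o \right)} = -5 + \left(\left(o - 1\right)^{2} + o\right) = -5 + \left(\left(-1 + o\right)^{2} + o\right) = -5 + \left(o + \left(-1 + o\right)^{2}\right) = -5 + o + \left(-1 + o\right)^{2}$)
$H{\left(g,I \right)} = 0$ ($H{\left(g,I \right)} = 5 \cdot 0 \cdot 0 = 0 \cdot 0 = 0$)
$H{\left(B{\left(-5 \right)},15 \right)} + 11 \cdot 7 = 0 + 11 \cdot 7 = 0 + 77 = 77$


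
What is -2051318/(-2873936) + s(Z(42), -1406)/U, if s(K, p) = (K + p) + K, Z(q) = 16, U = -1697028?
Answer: 145212202957/203214577592 ≈ 0.71458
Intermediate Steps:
s(K, p) = p + 2*K
-2051318/(-2873936) + s(Z(42), -1406)/U = -2051318/(-2873936) + (-1406 + 2*16)/(-1697028) = -2051318*(-1/2873936) + (-1406 + 32)*(-1/1697028) = 1025659/1436968 - 1374*(-1/1697028) = 1025659/1436968 + 229/282838 = 145212202957/203214577592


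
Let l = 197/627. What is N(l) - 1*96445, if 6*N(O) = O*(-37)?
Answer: -362833379/3762 ≈ -96447.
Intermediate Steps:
l = 197/627 (l = 197*(1/627) = 197/627 ≈ 0.31419)
N(O) = -37*O/6 (N(O) = (O*(-37))/6 = (-37*O)/6 = -37*O/6)
N(l) - 1*96445 = -37/6*197/627 - 1*96445 = -7289/3762 - 96445 = -362833379/3762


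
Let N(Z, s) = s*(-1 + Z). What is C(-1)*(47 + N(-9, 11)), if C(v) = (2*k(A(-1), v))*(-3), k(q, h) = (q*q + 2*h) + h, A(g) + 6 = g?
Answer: 17388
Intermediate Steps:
A(g) = -6 + g
k(q, h) = q**2 + 3*h (k(q, h) = (q**2 + 2*h) + h = q**2 + 3*h)
C(v) = -294 - 18*v (C(v) = (2*((-6 - 1)**2 + 3*v))*(-3) = (2*((-7)**2 + 3*v))*(-3) = (2*(49 + 3*v))*(-3) = (98 + 6*v)*(-3) = -294 - 18*v)
C(-1)*(47 + N(-9, 11)) = (-294 - 18*(-1))*(47 + 11*(-1 - 9)) = (-294 + 18)*(47 + 11*(-10)) = -276*(47 - 110) = -276*(-63) = 17388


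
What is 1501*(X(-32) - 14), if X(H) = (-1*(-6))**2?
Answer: 33022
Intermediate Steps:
X(H) = 36 (X(H) = 6**2 = 36)
1501*(X(-32) - 14) = 1501*(36 - 14) = 1501*22 = 33022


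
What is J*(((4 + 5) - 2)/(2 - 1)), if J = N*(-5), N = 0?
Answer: 0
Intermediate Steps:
J = 0 (J = 0*(-5) = 0)
J*(((4 + 5) - 2)/(2 - 1)) = 0*(((4 + 5) - 2)/(2 - 1)) = 0*((9 - 2)/1) = 0*(7*1) = 0*7 = 0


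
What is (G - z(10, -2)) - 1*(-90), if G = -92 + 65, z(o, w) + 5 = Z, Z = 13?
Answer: 55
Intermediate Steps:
z(o, w) = 8 (z(o, w) = -5 + 13 = 8)
G = -27
(G - z(10, -2)) - 1*(-90) = (-27 - 1*8) - 1*(-90) = (-27 - 8) + 90 = -35 + 90 = 55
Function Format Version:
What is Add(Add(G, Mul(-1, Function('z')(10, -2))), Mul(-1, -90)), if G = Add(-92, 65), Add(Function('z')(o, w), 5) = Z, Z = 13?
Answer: 55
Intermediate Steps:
Function('z')(o, w) = 8 (Function('z')(o, w) = Add(-5, 13) = 8)
G = -27
Add(Add(G, Mul(-1, Function('z')(10, -2))), Mul(-1, -90)) = Add(Add(-27, Mul(-1, 8)), Mul(-1, -90)) = Add(Add(-27, -8), 90) = Add(-35, 90) = 55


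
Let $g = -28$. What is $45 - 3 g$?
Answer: $129$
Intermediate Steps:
$45 - 3 g = 45 - -84 = 45 + 84 = 129$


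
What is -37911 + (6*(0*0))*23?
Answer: -37911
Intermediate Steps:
-37911 + (6*(0*0))*23 = -37911 + (6*0)*23 = -37911 + 0*23 = -37911 + 0 = -37911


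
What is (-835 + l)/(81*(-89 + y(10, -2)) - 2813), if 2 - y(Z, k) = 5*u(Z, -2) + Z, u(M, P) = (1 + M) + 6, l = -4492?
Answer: 5327/17555 ≈ 0.30345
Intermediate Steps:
u(M, P) = 7 + M
y(Z, k) = -33 - 6*Z (y(Z, k) = 2 - (5*(7 + Z) + Z) = 2 - ((35 + 5*Z) + Z) = 2 - (35 + 6*Z) = 2 + (-35 - 6*Z) = -33 - 6*Z)
(-835 + l)/(81*(-89 + y(10, -2)) - 2813) = (-835 - 4492)/(81*(-89 + (-33 - 6*10)) - 2813) = -5327/(81*(-89 + (-33 - 60)) - 2813) = -5327/(81*(-89 - 93) - 2813) = -5327/(81*(-182) - 2813) = -5327/(-14742 - 2813) = -5327/(-17555) = -5327*(-1/17555) = 5327/17555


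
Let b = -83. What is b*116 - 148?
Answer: -9776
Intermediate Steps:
b*116 - 148 = -83*116 - 148 = -9628 - 148 = -9776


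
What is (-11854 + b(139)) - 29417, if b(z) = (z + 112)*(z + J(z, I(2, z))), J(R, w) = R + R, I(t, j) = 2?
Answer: 63396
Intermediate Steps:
J(R, w) = 2*R
b(z) = 3*z*(112 + z) (b(z) = (z + 112)*(z + 2*z) = (112 + z)*(3*z) = 3*z*(112 + z))
(-11854 + b(139)) - 29417 = (-11854 + 3*139*(112 + 139)) - 29417 = (-11854 + 3*139*251) - 29417 = (-11854 + 104667) - 29417 = 92813 - 29417 = 63396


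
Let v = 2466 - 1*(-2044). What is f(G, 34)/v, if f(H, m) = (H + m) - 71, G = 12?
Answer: -5/902 ≈ -0.0055432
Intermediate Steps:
f(H, m) = -71 + H + m
v = 4510 (v = 2466 + 2044 = 4510)
f(G, 34)/v = (-71 + 12 + 34)/4510 = -25*1/4510 = -5/902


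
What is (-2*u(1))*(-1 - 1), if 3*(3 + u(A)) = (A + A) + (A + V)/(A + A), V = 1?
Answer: -8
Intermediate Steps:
u(A) = -3 + 2*A/3 + (1 + A)/(6*A) (u(A) = -3 + ((A + A) + (A + 1)/(A + A))/3 = -3 + (2*A + (1 + A)/((2*A)))/3 = -3 + (2*A + (1 + A)*(1/(2*A)))/3 = -3 + (2*A + (1 + A)/(2*A))/3 = -3 + (2*A/3 + (1 + A)/(6*A)) = -3 + 2*A/3 + (1 + A)/(6*A))
(-2*u(1))*(-1 - 1) = (-(1 + 1*(-17 + 4*1))/(3*1))*(-1 - 1) = -(1 + 1*(-17 + 4))/3*(-2) = -(1 + 1*(-13))/3*(-2) = -(1 - 13)/3*(-2) = -(-12)/3*(-2) = -2*(-2)*(-2) = 4*(-2) = -8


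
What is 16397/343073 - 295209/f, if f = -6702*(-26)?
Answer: -32807009071/19927052132 ≈ -1.6464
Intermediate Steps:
f = 174252
16397/343073 - 295209/f = 16397/343073 - 295209/174252 = 16397*(1/343073) - 295209*1/174252 = 16397/343073 - 98403/58084 = -32807009071/19927052132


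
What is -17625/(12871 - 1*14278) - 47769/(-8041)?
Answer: 69644536/3771229 ≈ 18.467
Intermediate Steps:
-17625/(12871 - 1*14278) - 47769/(-8041) = -17625/(12871 - 14278) - 47769*(-1/8041) = -17625/(-1407) + 47769/8041 = -17625*(-1/1407) + 47769/8041 = 5875/469 + 47769/8041 = 69644536/3771229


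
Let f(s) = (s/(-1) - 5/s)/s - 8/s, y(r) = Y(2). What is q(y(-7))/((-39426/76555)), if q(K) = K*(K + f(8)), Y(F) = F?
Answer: 382775/1261632 ≈ 0.30340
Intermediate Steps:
y(r) = 2
f(s) = -8/s + (-s - 5/s)/s (f(s) = (s*(-1) - 5/s)/s - 8/s = (-s - 5/s)/s - 8/s = -8/s + (-s - 5/s)/s)
q(K) = K*(-133/64 + K) (q(K) = K*(K + (-1 - 8/8 - 5/8²)) = K*(K + (-1 - 8*⅛ - 5*1/64)) = K*(K + (-1 - 1 - 5/64)) = K*(K - 133/64) = K*(-133/64 + K))
q(y(-7))/((-39426/76555)) = ((1/64)*2*(-133 + 64*2))/((-39426/76555)) = ((1/64)*2*(-133 + 128))/((-39426*1/76555)) = ((1/64)*2*(-5))/(-39426/76555) = -5/32*(-76555/39426) = 382775/1261632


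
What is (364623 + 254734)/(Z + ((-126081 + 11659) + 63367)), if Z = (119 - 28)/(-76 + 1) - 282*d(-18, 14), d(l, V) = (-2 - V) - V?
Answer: -46451775/3194716 ≈ -14.540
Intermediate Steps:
d(l, V) = -2 - 2*V
Z = 634409/75 (Z = (119 - 28)/(-76 + 1) - 282*(-2 - 2*14) = 91/(-75) - 282*(-2 - 28) = 91*(-1/75) - 282*(-30) = -91/75 + 8460 = 634409/75 ≈ 8458.8)
(364623 + 254734)/(Z + ((-126081 + 11659) + 63367)) = (364623 + 254734)/(634409/75 + ((-126081 + 11659) + 63367)) = 619357/(634409/75 + (-114422 + 63367)) = 619357/(634409/75 - 51055) = 619357/(-3194716/75) = 619357*(-75/3194716) = -46451775/3194716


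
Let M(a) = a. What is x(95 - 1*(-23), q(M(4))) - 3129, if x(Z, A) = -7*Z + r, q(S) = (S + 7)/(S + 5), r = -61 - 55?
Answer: -4071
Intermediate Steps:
r = -116
q(S) = (7 + S)/(5 + S)
x(Z, A) = -116 - 7*Z (x(Z, A) = -7*Z - 116 = -116 - 7*Z)
x(95 - 1*(-23), q(M(4))) - 3129 = (-116 - 7*(95 - 1*(-23))) - 3129 = (-116 - 7*(95 + 23)) - 3129 = (-116 - 7*118) - 3129 = (-116 - 826) - 3129 = -942 - 3129 = -4071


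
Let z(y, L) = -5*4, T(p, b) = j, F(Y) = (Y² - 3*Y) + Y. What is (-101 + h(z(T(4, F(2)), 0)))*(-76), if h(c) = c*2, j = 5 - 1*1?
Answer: 10716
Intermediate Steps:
j = 4 (j = 5 - 1 = 4)
F(Y) = Y² - 2*Y
T(p, b) = 4
z(y, L) = -20
h(c) = 2*c
(-101 + h(z(T(4, F(2)), 0)))*(-76) = (-101 + 2*(-20))*(-76) = (-101 - 40)*(-76) = -141*(-76) = 10716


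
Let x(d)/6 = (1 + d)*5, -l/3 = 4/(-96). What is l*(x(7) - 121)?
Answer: 119/8 ≈ 14.875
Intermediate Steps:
l = ⅛ (l = -12/(-96) = -12*(-1)/96 = -3*(-1/24) = ⅛ ≈ 0.12500)
x(d) = 30 + 30*d (x(d) = 6*((1 + d)*5) = 6*(5 + 5*d) = 30 + 30*d)
l*(x(7) - 121) = ((30 + 30*7) - 121)/8 = ((30 + 210) - 121)/8 = (240 - 121)/8 = (⅛)*119 = 119/8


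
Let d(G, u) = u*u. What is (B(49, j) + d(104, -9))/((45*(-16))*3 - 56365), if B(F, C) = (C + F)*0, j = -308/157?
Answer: -81/58525 ≈ -0.0013840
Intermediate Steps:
j = -308/157 (j = -308*1/157 = -308/157 ≈ -1.9618)
d(G, u) = u²
B(F, C) = 0
(B(49, j) + d(104, -9))/((45*(-16))*3 - 56365) = (0 + (-9)²)/((45*(-16))*3 - 56365) = (0 + 81)/(-720*3 - 56365) = 81/(-2160 - 56365) = 81/(-58525) = 81*(-1/58525) = -81/58525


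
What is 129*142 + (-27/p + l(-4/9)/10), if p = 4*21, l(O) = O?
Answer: 23080219/1260 ≈ 18318.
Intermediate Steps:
p = 84
129*142 + (-27/p + l(-4/9)/10) = 129*142 + (-27/84 - 4/9/10) = 18318 + (-27*1/84 - 4*⅑*(⅒)) = 18318 + (-9/28 - 4/9*⅒) = 18318 + (-9/28 - 2/45) = 18318 - 461/1260 = 23080219/1260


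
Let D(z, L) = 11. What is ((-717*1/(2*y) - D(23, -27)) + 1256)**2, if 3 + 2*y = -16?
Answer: 593994384/361 ≈ 1.6454e+6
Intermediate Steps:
y = -19/2 (y = -3/2 + (1/2)*(-16) = -3/2 - 8 = -19/2 ≈ -9.5000)
((-717*1/(2*y) - D(23, -27)) + 1256)**2 = ((-717/((-19/2*2)) - 1*11) + 1256)**2 = ((-717/(-19) - 11) + 1256)**2 = ((-717*(-1/19) - 11) + 1256)**2 = ((717/19 - 11) + 1256)**2 = (508/19 + 1256)**2 = (24372/19)**2 = 593994384/361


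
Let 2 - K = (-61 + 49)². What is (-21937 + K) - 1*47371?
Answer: -69450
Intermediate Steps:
K = -142 (K = 2 - (-61 + 49)² = 2 - 1*(-12)² = 2 - 1*144 = 2 - 144 = -142)
(-21937 + K) - 1*47371 = (-21937 - 142) - 1*47371 = -22079 - 47371 = -69450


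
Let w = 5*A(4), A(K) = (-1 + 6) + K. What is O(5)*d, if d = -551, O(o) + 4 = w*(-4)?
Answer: 101384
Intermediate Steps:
A(K) = 5 + K
w = 45 (w = 5*(5 + 4) = 5*9 = 45)
O(o) = -184 (O(o) = -4 + 45*(-4) = -4 - 180 = -184)
O(5)*d = -184*(-551) = 101384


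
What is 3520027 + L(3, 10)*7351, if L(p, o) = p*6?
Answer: 3652345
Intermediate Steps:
L(p, o) = 6*p
3520027 + L(3, 10)*7351 = 3520027 + (6*3)*7351 = 3520027 + 18*7351 = 3520027 + 132318 = 3652345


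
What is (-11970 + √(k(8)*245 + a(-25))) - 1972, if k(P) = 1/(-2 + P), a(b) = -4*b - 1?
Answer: -13942 + √5034/6 ≈ -13930.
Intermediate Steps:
a(b) = -1 - 4*b
(-11970 + √(k(8)*245 + a(-25))) - 1972 = (-11970 + √(245/(-2 + 8) + (-1 - 4*(-25)))) - 1972 = (-11970 + √(245/6 + (-1 + 100))) - 1972 = (-11970 + √((⅙)*245 + 99)) - 1972 = (-11970 + √(245/6 + 99)) - 1972 = (-11970 + √(839/6)) - 1972 = (-11970 + √5034/6) - 1972 = -13942 + √5034/6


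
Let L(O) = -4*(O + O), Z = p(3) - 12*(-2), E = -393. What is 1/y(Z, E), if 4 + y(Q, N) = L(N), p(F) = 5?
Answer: 1/3140 ≈ 0.00031847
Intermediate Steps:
Z = 29 (Z = 5 - 12*(-2) = 5 + 24 = 29)
L(O) = -8*O
y(Q, N) = -4 - 8*N
1/y(Z, E) = 1/(-4 - 8*(-393)) = 1/(-4 + 3144) = 1/3140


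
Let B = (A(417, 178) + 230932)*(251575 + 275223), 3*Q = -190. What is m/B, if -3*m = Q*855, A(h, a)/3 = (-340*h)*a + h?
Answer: -9025/19880918487463 ≈ -4.5395e-10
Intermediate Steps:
Q = -190/3 (Q = (1/3)*(-190) = -190/3 ≈ -63.333)
A(h, a) = 3*h - 1020*a*h (A(h, a) = 3*((-340*h)*a + h) = 3*(-340*a*h + h) = 3*(h - 340*a*h) = 3*h - 1020*a*h)
B = -39761836974926 (B = (3*417*(1 - 340*178) + 230932)*(251575 + 275223) = (3*417*(1 - 60520) + 230932)*526798 = (3*417*(-60519) + 230932)*526798 = (-75709269 + 230932)*526798 = -75478337*526798 = -39761836974926)
m = 18050 (m = -(-190)*855/9 = -1/3*(-54150) = 18050)
m/B = 18050/(-39761836974926) = 18050*(-1/39761836974926) = -9025/19880918487463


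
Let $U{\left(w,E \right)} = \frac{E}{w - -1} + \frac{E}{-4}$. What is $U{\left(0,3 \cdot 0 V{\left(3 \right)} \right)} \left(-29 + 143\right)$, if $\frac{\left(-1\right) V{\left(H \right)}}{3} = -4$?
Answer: $0$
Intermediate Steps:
$V{\left(H \right)} = 12$ ($V{\left(H \right)} = \left(-3\right) \left(-4\right) = 12$)
$U{\left(w,E \right)} = - \frac{E}{4} + \frac{E}{1 + w}$ ($U{\left(w,E \right)} = \frac{E}{w + 1} + E \left(- \frac{1}{4}\right) = \frac{E}{1 + w} - \frac{E}{4} = - \frac{E}{4} + \frac{E}{1 + w}$)
$U{\left(0,3 \cdot 0 V{\left(3 \right)} \right)} \left(-29 + 143\right) = \frac{3 \cdot 0 \cdot 12 \left(3 - 0\right)}{4 \left(1 + 0\right)} \left(-29 + 143\right) = \frac{0 \cdot 12 \left(3 + 0\right)}{4 \cdot 1} \cdot 114 = \frac{1}{4} \cdot 0 \cdot 1 \cdot 3 \cdot 114 = 0 \cdot 114 = 0$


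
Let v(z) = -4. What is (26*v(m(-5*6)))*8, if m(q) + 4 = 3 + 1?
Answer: -832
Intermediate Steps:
m(q) = 0 (m(q) = -4 + (3 + 1) = -4 + 4 = 0)
(26*v(m(-5*6)))*8 = (26*(-4))*8 = -104*8 = -832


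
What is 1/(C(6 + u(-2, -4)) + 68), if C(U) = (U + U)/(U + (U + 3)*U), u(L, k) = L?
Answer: 4/273 ≈ 0.014652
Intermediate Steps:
C(U) = 2*U/(U + U*(3 + U)) (C(U) = (2*U)/(U + (3 + U)*U) = (2*U)/(U + U*(3 + U)) = 2*U/(U + U*(3 + U)))
1/(C(6 + u(-2, -4)) + 68) = 1/(2/(4 + (6 - 2)) + 68) = 1/(2/(4 + 4) + 68) = 1/(2/8 + 68) = 1/(2*(⅛) + 68) = 1/(¼ + 68) = 1/(273/4) = 4/273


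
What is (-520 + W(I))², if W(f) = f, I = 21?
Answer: 249001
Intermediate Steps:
(-520 + W(I))² = (-520 + 21)² = (-499)² = 249001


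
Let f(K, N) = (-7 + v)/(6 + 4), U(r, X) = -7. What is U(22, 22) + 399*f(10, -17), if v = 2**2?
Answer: -1267/10 ≈ -126.70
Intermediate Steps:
v = 4
f(K, N) = -3/10 (f(K, N) = (-7 + 4)/(6 + 4) = -3/10)
U(22, 22) + 399*f(10, -17) = -7 + 399*(-3/10) = -7 - 1197/10 = -1267/10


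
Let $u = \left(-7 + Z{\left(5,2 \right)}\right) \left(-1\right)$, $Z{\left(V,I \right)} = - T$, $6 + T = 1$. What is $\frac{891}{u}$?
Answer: $\frac{891}{2} \approx 445.5$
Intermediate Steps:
$T = -5$ ($T = -6 + 1 = -5$)
$Z{\left(V,I \right)} = 5$ ($Z{\left(V,I \right)} = \left(-1\right) \left(-5\right) = 5$)
$u = 2$ ($u = \left(-7 + 5\right) \left(-1\right) = \left(-2\right) \left(-1\right) = 2$)
$\frac{891}{u} = \frac{891}{2}$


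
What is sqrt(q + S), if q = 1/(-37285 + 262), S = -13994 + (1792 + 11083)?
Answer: I*sqrt(1533816166974)/37023 ≈ 33.451*I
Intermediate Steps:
S = -1119 (S = -13994 + 12875 = -1119)
q = -1/37023 (q = 1/(-37023) = -1/37023 ≈ -2.7010e-5)
sqrt(q + S) = sqrt(-1/37023 - 1119) = sqrt(-41428738/37023) = I*sqrt(1533816166974)/37023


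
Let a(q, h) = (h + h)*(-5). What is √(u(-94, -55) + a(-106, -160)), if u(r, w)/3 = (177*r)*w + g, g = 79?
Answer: √2747107 ≈ 1657.4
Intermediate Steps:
u(r, w) = 237 + 531*r*w (u(r, w) = 3*((177*r)*w + 79) = 3*(177*r*w + 79) = 3*(79 + 177*r*w) = 237 + 531*r*w)
a(q, h) = -10*h (a(q, h) = (2*h)*(-5) = -10*h)
√(u(-94, -55) + a(-106, -160)) = √((237 + 531*(-94)*(-55)) - 10*(-160)) = √((237 + 2745270) + 1600) = √(2745507 + 1600) = √2747107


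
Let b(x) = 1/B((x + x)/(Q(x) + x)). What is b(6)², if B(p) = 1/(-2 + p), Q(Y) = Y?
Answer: 1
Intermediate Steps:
b(x) = -1 (b(x) = 1/(1/(-2 + (x + x)/(x + x))) = 1/(1/(-2 + (2*x)/((2*x)))) = 1/(1/(-2 + (2*x)*(1/(2*x)))) = 1/(1/(-2 + 1)) = 1/(1/(-1)) = 1/(-1) = -1)
b(6)² = (-1)² = 1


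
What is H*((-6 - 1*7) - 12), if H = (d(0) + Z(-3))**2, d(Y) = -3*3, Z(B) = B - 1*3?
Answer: -5625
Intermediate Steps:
Z(B) = -3 + B (Z(B) = B - 3 = -3 + B)
d(Y) = -9
H = 225 (H = (-9 + (-3 - 3))**2 = (-9 - 6)**2 = (-15)**2 = 225)
H*((-6 - 1*7) - 12) = 225*((-6 - 1*7) - 12) = 225*((-6 - 7) - 12) = 225*(-13 - 12) = 225*(-25) = -5625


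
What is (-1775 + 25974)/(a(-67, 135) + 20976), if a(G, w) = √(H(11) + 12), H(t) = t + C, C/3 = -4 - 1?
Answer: 63449778/54999071 - 24199*√2/219996284 ≈ 1.1535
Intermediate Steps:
C = -15 (C = 3*(-4 - 1) = 3*(-5) = -15)
H(t) = -15 + t (H(t) = t - 15 = -15 + t)
a(G, w) = 2*√2 (a(G, w) = √((-15 + 11) + 12) = √(-4 + 12) = √8 = 2*√2)
(-1775 + 25974)/(a(-67, 135) + 20976) = (-1775 + 25974)/(2*√2 + 20976) = 24199/(20976 + 2*√2)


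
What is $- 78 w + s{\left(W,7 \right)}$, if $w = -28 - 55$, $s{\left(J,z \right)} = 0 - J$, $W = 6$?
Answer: $6468$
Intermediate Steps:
$s{\left(J,z \right)} = - J$
$w = -83$
$- 78 w + s{\left(W,7 \right)} = \left(-78\right) \left(-83\right) - 6 = 6474 - 6 = 6468$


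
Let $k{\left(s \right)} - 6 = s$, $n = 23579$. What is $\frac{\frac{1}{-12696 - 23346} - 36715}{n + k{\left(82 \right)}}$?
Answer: $- \frac{1323282031}{853006014} \approx -1.5513$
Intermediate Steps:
$k{\left(s \right)} = 6 + s$
$\frac{\frac{1}{-12696 - 23346} - 36715}{n + k{\left(82 \right)}} = \frac{\frac{1}{-12696 - 23346} - 36715}{23579 + \left(6 + 82\right)} = \frac{\frac{1}{-36042} - 36715}{23579 + 88} = \frac{- \frac{1}{36042} - 36715}{23667} = \left(- \frac{1323282031}{36042}\right) \frac{1}{23667} = - \frac{1323282031}{853006014}$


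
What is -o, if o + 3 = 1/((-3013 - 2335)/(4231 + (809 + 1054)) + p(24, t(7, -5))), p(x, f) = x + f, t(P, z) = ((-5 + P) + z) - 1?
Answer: 171751/58266 ≈ 2.9477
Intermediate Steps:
t(P, z) = -6 + P + z (t(P, z) = (-5 + P + z) - 1 = -6 + P + z)
p(x, f) = f + x
o = -171751/58266 (o = -3 + 1/((-3013 - 2335)/(4231 + (809 + 1054)) + ((-6 + 7 - 5) + 24)) = -3 + 1/(-5348/(4231 + 1863) + (-4 + 24)) = -3 + 1/(-5348/6094 + 20) = -3 + 1/(-5348*1/6094 + 20) = -3 + 1/(-2674/3047 + 20) = -3 + 1/(58266/3047) = -3 + 3047/58266 = -171751/58266 ≈ -2.9477)
-o = -1*(-171751/58266) = 171751/58266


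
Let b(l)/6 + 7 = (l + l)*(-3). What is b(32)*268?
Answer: -319992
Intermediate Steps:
b(l) = -42 - 36*l (b(l) = -42 + 6*((l + l)*(-3)) = -42 + 6*((2*l)*(-3)) = -42 + 6*(-6*l) = -42 - 36*l)
b(32)*268 = (-42 - 36*32)*268 = (-42 - 1152)*268 = -1194*268 = -319992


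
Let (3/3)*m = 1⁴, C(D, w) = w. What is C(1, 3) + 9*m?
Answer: 12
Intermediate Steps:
m = 1 (m = 1⁴ = 1)
C(1, 3) + 9*m = 3 + 9*1 = 3 + 9 = 12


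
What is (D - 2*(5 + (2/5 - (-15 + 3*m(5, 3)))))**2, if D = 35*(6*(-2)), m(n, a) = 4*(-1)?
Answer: 5875776/25 ≈ 2.3503e+5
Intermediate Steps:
m(n, a) = -4
D = -420 (D = 35*(-12) = -420)
(D - 2*(5 + (2/5 - (-15 + 3*m(5, 3)))))**2 = (-420 - 2*(5 + (2/5 - 3/(1/(-4 - 5)))))**2 = (-420 - 2*(5 + (2*(1/5) - 3/(1/(-9)))))**2 = (-420 - 2*(5 + (2/5 - 3/(-1/9))))**2 = (-420 - 2*(5 + (2/5 - 3*(-9))))**2 = (-420 - 2*(5 + (2/5 + 27)))**2 = (-420 - 2*(5 + 137/5))**2 = (-420 - 2*162/5)**2 = (-420 - 324/5)**2 = (-2424/5)**2 = 5875776/25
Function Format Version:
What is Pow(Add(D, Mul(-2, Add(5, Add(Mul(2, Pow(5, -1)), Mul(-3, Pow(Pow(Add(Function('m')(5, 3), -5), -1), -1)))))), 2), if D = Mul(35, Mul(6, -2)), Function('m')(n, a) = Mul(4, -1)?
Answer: Rational(5875776, 25) ≈ 2.3503e+5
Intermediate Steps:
Function('m')(n, a) = -4
D = -420 (D = Mul(35, -12) = -420)
Pow(Add(D, Mul(-2, Add(5, Add(Mul(2, Pow(5, -1)), Mul(-3, Pow(Pow(Add(Function('m')(5, 3), -5), -1), -1)))))), 2) = Pow(Add(-420, Mul(-2, Add(5, Add(Mul(2, Pow(5, -1)), Mul(-3, Pow(Pow(Add(-4, -5), -1), -1)))))), 2) = Pow(Add(-420, Mul(-2, Add(5, Add(Mul(2, Rational(1, 5)), Mul(-3, Pow(Pow(-9, -1), -1)))))), 2) = Pow(Add(-420, Mul(-2, Add(5, Add(Rational(2, 5), Mul(-3, Pow(Rational(-1, 9), -1)))))), 2) = Pow(Add(-420, Mul(-2, Add(5, Add(Rational(2, 5), Mul(-3, -9))))), 2) = Pow(Add(-420, Mul(-2, Add(5, Add(Rational(2, 5), 27)))), 2) = Pow(Add(-420, Mul(-2, Add(5, Rational(137, 5)))), 2) = Pow(Add(-420, Mul(-2, Rational(162, 5))), 2) = Pow(Add(-420, Rational(-324, 5)), 2) = Pow(Rational(-2424, 5), 2) = Rational(5875776, 25)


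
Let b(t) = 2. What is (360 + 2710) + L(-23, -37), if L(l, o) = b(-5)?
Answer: 3072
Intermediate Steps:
L(l, o) = 2
(360 + 2710) + L(-23, -37) = (360 + 2710) + 2 = 3070 + 2 = 3072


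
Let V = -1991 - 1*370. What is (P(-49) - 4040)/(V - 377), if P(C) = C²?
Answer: 1639/2738 ≈ 0.59861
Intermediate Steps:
V = -2361 (V = -1991 - 370 = -2361)
(P(-49) - 4040)/(V - 377) = ((-49)² - 4040)/(-2361 - 377) = (2401 - 4040)/(-2738) = -1639*(-1/2738) = 1639/2738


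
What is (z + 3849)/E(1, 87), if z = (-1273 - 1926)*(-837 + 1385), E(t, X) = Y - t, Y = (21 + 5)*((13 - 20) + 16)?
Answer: -1749203/233 ≈ -7507.3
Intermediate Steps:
Y = 234 (Y = 26*(-7 + 16) = 26*9 = 234)
E(t, X) = 234 - t
z = -1753052 (z = -3199*548 = -1753052)
(z + 3849)/E(1, 87) = (-1753052 + 3849)/(234 - 1*1) = -1749203/(234 - 1) = -1749203/233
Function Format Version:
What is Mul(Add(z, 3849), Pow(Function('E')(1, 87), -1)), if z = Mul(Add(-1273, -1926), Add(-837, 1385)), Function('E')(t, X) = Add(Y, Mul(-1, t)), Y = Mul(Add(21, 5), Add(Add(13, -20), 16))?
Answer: Rational(-1749203, 233) ≈ -7507.3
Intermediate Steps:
Y = 234 (Y = Mul(26, Add(-7, 16)) = Mul(26, 9) = 234)
Function('E')(t, X) = Add(234, Mul(-1, t))
z = -1753052 (z = Mul(-3199, 548) = -1753052)
Mul(Add(z, 3849), Pow(Function('E')(1, 87), -1)) = Mul(Add(-1753052, 3849), Pow(Add(234, Mul(-1, 1)), -1)) = Mul(-1749203, Pow(Add(234, -1), -1)) = Mul(-1749203, Pow(233, -1)) = Mul(-1749203, Rational(1, 233)) = Rational(-1749203, 233)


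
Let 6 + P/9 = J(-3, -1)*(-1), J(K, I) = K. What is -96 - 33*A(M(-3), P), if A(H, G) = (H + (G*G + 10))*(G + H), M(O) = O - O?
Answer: 658353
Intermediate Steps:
M(O) = 0
P = -27 (P = -54 + 9*(-3*(-1)) = -54 + 9*3 = -54 + 27 = -27)
A(H, G) = (G + H)*(10 + H + G²) (A(H, G) = (H + (G² + 10))*(G + H) = (H + (10 + G²))*(G + H) = (10 + H + G²)*(G + H) = (G + H)*(10 + H + G²))
-96 - 33*A(M(-3), P) = -96 - 33*((-27)³ + 0² + 10*(-27) + 10*0 - 27*0 + 0*(-27)²) = -96 - 33*(-19683 + 0 - 270 + 0 + 0 + 0*729) = -96 - 33*(-19683 + 0 - 270 + 0 + 0 + 0) = -96 - 33*(-19953) = -96 + 658449 = 658353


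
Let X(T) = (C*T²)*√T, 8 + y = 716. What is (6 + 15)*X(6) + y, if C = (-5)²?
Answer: 708 + 18900*√6 ≈ 47003.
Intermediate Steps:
y = 708 (y = -8 + 716 = 708)
C = 25
X(T) = 25*T^(5/2) (X(T) = (25*T²)*√T = 25*T^(5/2))
(6 + 15)*X(6) + y = (6 + 15)*(25*6^(5/2)) + 708 = 21*(25*(36*√6)) + 708 = 21*(900*√6) + 708 = 18900*√6 + 708 = 708 + 18900*√6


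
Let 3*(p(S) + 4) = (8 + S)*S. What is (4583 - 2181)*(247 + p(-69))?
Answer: 3953692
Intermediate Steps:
p(S) = -4 + S*(8 + S)/3 (p(S) = -4 + ((8 + S)*S)/3 = -4 + (S*(8 + S))/3 = -4 + S*(8 + S)/3)
(4583 - 2181)*(247 + p(-69)) = (4583 - 2181)*(247 + (-4 + (⅓)*(-69)² + (8/3)*(-69))) = 2402*(247 + (-4 + (⅓)*4761 - 184)) = 2402*(247 + (-4 + 1587 - 184)) = 2402*(247 + 1399) = 2402*1646 = 3953692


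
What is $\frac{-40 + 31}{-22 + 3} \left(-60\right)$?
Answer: $- \frac{540}{19} \approx -28.421$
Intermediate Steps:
$\frac{-40 + 31}{-22 + 3} \left(-60\right) = - \frac{9}{-19} \left(-60\right) = \left(-9\right) \left(- \frac{1}{19}\right) \left(-60\right) = \frac{9}{19} \left(-60\right) = - \frac{540}{19}$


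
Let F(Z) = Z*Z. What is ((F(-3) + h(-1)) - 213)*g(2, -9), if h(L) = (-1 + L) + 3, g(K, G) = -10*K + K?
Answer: 3654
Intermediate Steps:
F(Z) = Z**2
g(K, G) = -9*K
h(L) = 2 + L
((F(-3) + h(-1)) - 213)*g(2, -9) = (((-3)**2 + (2 - 1)) - 213)*(-9*2) = ((9 + 1) - 213)*(-18) = (10 - 213)*(-18) = -203*(-18) = 3654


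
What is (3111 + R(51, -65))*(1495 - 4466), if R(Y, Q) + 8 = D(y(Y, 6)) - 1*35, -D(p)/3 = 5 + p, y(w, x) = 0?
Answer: -9070463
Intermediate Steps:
D(p) = -15 - 3*p (D(p) = -3*(5 + p) = -15 - 3*p)
R(Y, Q) = -58 (R(Y, Q) = -8 + ((-15 - 3*0) - 1*35) = -8 + ((-15 + 0) - 35) = -8 + (-15 - 35) = -8 - 50 = -58)
(3111 + R(51, -65))*(1495 - 4466) = (3111 - 58)*(1495 - 4466) = 3053*(-2971) = -9070463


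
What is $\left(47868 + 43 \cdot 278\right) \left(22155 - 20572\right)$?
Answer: $94698226$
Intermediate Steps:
$\left(47868 + 43 \cdot 278\right) \left(22155 - 20572\right) = \left(47868 + 11954\right) 1583 = 59822 \cdot 1583 = 94698226$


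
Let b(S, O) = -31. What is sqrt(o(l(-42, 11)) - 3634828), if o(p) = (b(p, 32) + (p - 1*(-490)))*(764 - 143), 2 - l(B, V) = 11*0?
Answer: I*sqrt(3348547) ≈ 1829.9*I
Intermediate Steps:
l(B, V) = 2 (l(B, V) = 2 - 11*0 = 2 - 1*0 = 2 + 0 = 2)
o(p) = 285039 + 621*p (o(p) = (-31 + (p - 1*(-490)))*(764 - 143) = (-31 + (p + 490))*621 = (-31 + (490 + p))*621 = (459 + p)*621 = 285039 + 621*p)
sqrt(o(l(-42, 11)) - 3634828) = sqrt((285039 + 621*2) - 3634828) = sqrt((285039 + 1242) - 3634828) = sqrt(286281 - 3634828) = sqrt(-3348547) = I*sqrt(3348547)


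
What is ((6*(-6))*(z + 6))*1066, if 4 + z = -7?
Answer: 191880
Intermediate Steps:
z = -11 (z = -4 - 7 = -11)
((6*(-6))*(z + 6))*1066 = ((6*(-6))*(-11 + 6))*1066 = -36*(-5)*1066 = 180*1066 = 191880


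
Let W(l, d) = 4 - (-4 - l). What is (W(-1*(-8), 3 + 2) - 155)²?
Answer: 19321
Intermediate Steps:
W(l, d) = 8 + l (W(l, d) = 4 + (4 + l) = 8 + l)
(W(-1*(-8), 3 + 2) - 155)² = ((8 - 1*(-8)) - 155)² = ((8 + 8) - 155)² = (16 - 155)² = (-139)² = 19321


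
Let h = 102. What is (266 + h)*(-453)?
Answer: -166704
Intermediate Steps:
(266 + h)*(-453) = (266 + 102)*(-453) = 368*(-453) = -166704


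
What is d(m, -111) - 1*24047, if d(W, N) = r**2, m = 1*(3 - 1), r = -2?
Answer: -24043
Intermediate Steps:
m = 2 (m = 1*2 = 2)
d(W, N) = 4 (d(W, N) = (-2)**2 = 4)
d(m, -111) - 1*24047 = 4 - 1*24047 = 4 - 24047 = -24043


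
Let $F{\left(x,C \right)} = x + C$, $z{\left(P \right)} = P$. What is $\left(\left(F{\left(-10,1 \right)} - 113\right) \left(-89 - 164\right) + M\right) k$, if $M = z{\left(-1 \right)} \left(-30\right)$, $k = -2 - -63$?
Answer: $1884656$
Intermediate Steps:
$F{\left(x,C \right)} = C + x$
$k = 61$ ($k = -2 + 63 = 61$)
$M = 30$ ($M = \left(-1\right) \left(-30\right) = 30$)
$\left(\left(F{\left(-10,1 \right)} - 113\right) \left(-89 - 164\right) + M\right) k = \left(\left(\left(1 - 10\right) - 113\right) \left(-89 - 164\right) + 30\right) 61 = \left(\left(-9 - 113\right) \left(-253\right) + 30\right) 61 = \left(\left(-122\right) \left(-253\right) + 30\right) 61 = \left(30866 + 30\right) 61 = 30896 \cdot 61 = 1884656$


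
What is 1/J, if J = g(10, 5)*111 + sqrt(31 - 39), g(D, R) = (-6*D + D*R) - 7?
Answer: -1887/3560777 - 2*I*sqrt(2)/3560777 ≈ -0.00052994 - 7.9433e-7*I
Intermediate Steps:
g(D, R) = -7 - 6*D + D*R
J = -1887 + 2*I*sqrt(2) (J = (-7 - 6*10 + 10*5)*111 + sqrt(31 - 39) = (-7 - 60 + 50)*111 + sqrt(-8) = -17*111 + 2*I*sqrt(2) = -1887 + 2*I*sqrt(2) ≈ -1887.0 + 2.8284*I)
1/J = 1/(-1887 + 2*I*sqrt(2))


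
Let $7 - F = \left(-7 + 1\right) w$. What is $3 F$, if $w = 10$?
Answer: $201$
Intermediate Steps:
$F = 67$ ($F = 7 - \left(-7 + 1\right) 10 = 7 - \left(-6\right) 10 = 7 - -60 = 7 + 60 = 67$)
$3 F = 3 \cdot 67 = 201$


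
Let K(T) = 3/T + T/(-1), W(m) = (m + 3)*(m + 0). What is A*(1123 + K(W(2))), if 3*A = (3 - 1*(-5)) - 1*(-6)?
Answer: 25977/5 ≈ 5195.4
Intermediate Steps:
A = 14/3 (A = ((3 - 1*(-5)) - 1*(-6))/3 = ((3 + 5) + 6)/3 = (8 + 6)/3 = (⅓)*14 = 14/3 ≈ 4.6667)
W(m) = m*(3 + m) (W(m) = (3 + m)*m = m*(3 + m))
K(T) = -T + 3/T (K(T) = 3/T + T*(-1) = 3/T - T = -T + 3/T)
A*(1123 + K(W(2))) = 14*(1123 + (-2*(3 + 2) + 3/((2*(3 + 2)))))/3 = 14*(1123 + (-2*5 + 3/((2*5))))/3 = 14*(1123 + (-1*10 + 3/10))/3 = 14*(1123 + (-10 + 3*(⅒)))/3 = 14*(1123 + (-10 + 3/10))/3 = 14*(1123 - 97/10)/3 = (14/3)*(11133/10) = 25977/5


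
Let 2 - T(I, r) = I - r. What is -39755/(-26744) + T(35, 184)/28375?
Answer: 1132086469/758861000 ≈ 1.4918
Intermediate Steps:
T(I, r) = 2 + r - I (T(I, r) = 2 - (I - r) = 2 + (r - I) = 2 + r - I)
-39755/(-26744) + T(35, 184)/28375 = -39755/(-26744) + (2 + 184 - 1*35)/28375 = -39755*(-1/26744) + (2 + 184 - 35)*(1/28375) = 39755/26744 + 151*(1/28375) = 39755/26744 + 151/28375 = 1132086469/758861000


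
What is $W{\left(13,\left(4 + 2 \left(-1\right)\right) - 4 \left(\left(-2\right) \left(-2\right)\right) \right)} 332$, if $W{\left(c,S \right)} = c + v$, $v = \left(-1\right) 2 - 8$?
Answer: $996$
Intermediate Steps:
$v = -10$ ($v = -2 - 8 = -10$)
$W{\left(c,S \right)} = -10 + c$ ($W{\left(c,S \right)} = c - 10 = -10 + c$)
$W{\left(13,\left(4 + 2 \left(-1\right)\right) - 4 \left(\left(-2\right) \left(-2\right)\right) \right)} 332 = \left(-10 + 13\right) 332 = 3 \cdot 332 = 996$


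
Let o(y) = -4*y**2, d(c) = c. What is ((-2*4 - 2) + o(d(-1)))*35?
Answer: -490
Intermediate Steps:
((-2*4 - 2) + o(d(-1)))*35 = ((-2*4 - 2) - 4*(-1)**2)*35 = ((-8 - 2) - 4*1)*35 = (-10 - 4)*35 = -14*35 = -490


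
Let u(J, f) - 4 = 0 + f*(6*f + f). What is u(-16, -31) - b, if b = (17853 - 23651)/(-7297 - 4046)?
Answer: 76343935/11343 ≈ 6730.5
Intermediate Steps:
u(J, f) = 4 + 7*f**2 (u(J, f) = 4 + (0 + f*(6*f + f)) = 4 + (0 + f*(7*f)) = 4 + (0 + 7*f**2) = 4 + 7*f**2)
b = 5798/11343 (b = -5798/(-11343) = -5798*(-1/11343) = 5798/11343 ≈ 0.51115)
u(-16, -31) - b = (4 + 7*(-31)**2) - 1*5798/11343 = (4 + 7*961) - 5798/11343 = (4 + 6727) - 5798/11343 = 6731 - 5798/11343 = 76343935/11343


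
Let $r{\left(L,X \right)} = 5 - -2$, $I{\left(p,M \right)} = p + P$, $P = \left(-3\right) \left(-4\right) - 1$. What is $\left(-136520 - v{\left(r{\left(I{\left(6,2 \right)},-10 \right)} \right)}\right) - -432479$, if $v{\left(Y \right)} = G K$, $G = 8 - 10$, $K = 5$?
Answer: $295969$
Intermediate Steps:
$G = -2$
$P = 11$ ($P = 12 - 1 = 11$)
$I{\left(p,M \right)} = 11 + p$ ($I{\left(p,M \right)} = p + 11 = 11 + p$)
$r{\left(L,X \right)} = 7$ ($r{\left(L,X \right)} = 5 + 2 = 7$)
$v{\left(Y \right)} = -10$ ($v{\left(Y \right)} = \left(-2\right) 5 = -10$)
$\left(-136520 - v{\left(r{\left(I{\left(6,2 \right)},-10 \right)} \right)}\right) - -432479 = \left(-136520 - -10\right) - -432479 = \left(-136520 + 10\right) + 432479 = -136510 + 432479 = 295969$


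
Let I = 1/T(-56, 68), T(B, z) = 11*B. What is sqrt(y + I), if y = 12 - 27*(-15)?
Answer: sqrt(39558134)/308 ≈ 20.421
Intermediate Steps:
y = 417 (y = 12 + 405 = 417)
I = -1/616 (I = 1/(11*(-56)) = 1/(-616) = -1/616 ≈ -0.0016234)
sqrt(y + I) = sqrt(417 - 1/616) = sqrt(256871/616) = sqrt(39558134)/308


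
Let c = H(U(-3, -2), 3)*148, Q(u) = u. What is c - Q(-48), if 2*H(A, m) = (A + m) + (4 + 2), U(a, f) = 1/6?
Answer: 2179/3 ≈ 726.33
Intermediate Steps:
U(a, f) = ⅙
H(A, m) = 3 + A/2 + m/2 (H(A, m) = ((A + m) + (4 + 2))/2 = ((A + m) + 6)/2 = (6 + A + m)/2 = 3 + A/2 + m/2)
c = 2035/3 (c = (3 + (½)*(⅙) + (½)*3)*148 = (3 + 1/12 + 3/2)*148 = (55/12)*148 = 2035/3 ≈ 678.33)
c - Q(-48) = 2035/3 - 1*(-48) = 2035/3 + 48 = 2179/3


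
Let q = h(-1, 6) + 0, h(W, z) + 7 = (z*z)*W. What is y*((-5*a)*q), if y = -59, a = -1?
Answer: 12685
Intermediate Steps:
h(W, z) = -7 + W*z**2 (h(W, z) = -7 + (z*z)*W = -7 + z**2*W = -7 + W*z**2)
q = -43 (q = (-7 - 1*6**2) + 0 = (-7 - 1*36) + 0 = (-7 - 36) + 0 = -43 + 0 = -43)
y*((-5*a)*q) = -59*(-5*(-1))*(-43) = -295*(-43) = -59*(-215) = 12685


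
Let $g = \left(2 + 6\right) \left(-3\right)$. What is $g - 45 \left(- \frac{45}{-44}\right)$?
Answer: $- \frac{3081}{44} \approx -70.023$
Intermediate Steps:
$g = -24$ ($g = 8 \left(-3\right) = -24$)
$g - 45 \left(- \frac{45}{-44}\right) = -24 - 45 \left(- \frac{45}{-44}\right) = -24 - 45 \left(\left(-45\right) \left(- \frac{1}{44}\right)\right) = -24 - \frac{2025}{44} = - \frac{3081}{44}$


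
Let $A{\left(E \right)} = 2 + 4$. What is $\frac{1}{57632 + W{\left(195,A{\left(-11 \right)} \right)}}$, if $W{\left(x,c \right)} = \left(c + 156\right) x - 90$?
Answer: $\frac{1}{89132} \approx 1.1219 \cdot 10^{-5}$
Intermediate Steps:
$A{\left(E \right)} = 6$
$W{\left(x,c \right)} = -90 + x \left(156 + c\right)$ ($W{\left(x,c \right)} = \left(156 + c\right) x - 90 = x \left(156 + c\right) - 90 = -90 + x \left(156 + c\right)$)
$\frac{1}{57632 + W{\left(195,A{\left(-11 \right)} \right)}} = \frac{1}{57632 + \left(-90 + 156 \cdot 195 + 6 \cdot 195\right)} = \frac{1}{57632 + \left(-90 + 30420 + 1170\right)} = \frac{1}{57632 + 31500} = \frac{1}{89132}$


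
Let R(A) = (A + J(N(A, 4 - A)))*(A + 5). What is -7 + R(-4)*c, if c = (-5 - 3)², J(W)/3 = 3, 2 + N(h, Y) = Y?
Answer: 313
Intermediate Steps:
N(h, Y) = -2 + Y
J(W) = 9 (J(W) = 3*3 = 9)
R(A) = (5 + A)*(9 + A) (R(A) = (A + 9)*(A + 5) = (9 + A)*(5 + A) = (5 + A)*(9 + A))
c = 64 (c = (-8)² = 64)
-7 + R(-4)*c = -7 + (45 + (-4)² + 14*(-4))*64 = -7 + (45 + 16 - 56)*64 = -7 + 5*64 = -7 + 320 = 313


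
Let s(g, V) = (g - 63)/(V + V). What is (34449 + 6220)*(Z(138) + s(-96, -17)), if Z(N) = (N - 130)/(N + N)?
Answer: 448945091/2346 ≈ 1.9137e+5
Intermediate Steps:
s(g, V) = (-63 + g)/(2*V) (s(g, V) = (-63 + g)/((2*V)) = (-63 + g)*(1/(2*V)) = (-63 + g)/(2*V))
Z(N) = (-130 + N)/(2*N) (Z(N) = (-130 + N)/((2*N)) = (-130 + N)*(1/(2*N)) = (-130 + N)/(2*N))
(34449 + 6220)*(Z(138) + s(-96, -17)) = (34449 + 6220)*((½)*(-130 + 138)/138 + (½)*(-63 - 96)/(-17)) = 40669*((½)*(1/138)*8 + (½)*(-1/17)*(-159)) = 40669*(2/69 + 159/34) = 40669*(11039/2346) = 448945091/2346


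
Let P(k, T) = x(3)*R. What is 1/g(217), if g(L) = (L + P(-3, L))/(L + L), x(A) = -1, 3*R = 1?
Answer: 651/325 ≈ 2.0031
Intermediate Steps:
R = 1/3 (R = (1/3)*1 = 1/3 ≈ 0.33333)
P(k, T) = -1/3 (P(k, T) = -1*1/3 = -1/3)
g(L) = (-1/3 + L)/(2*L) (g(L) = (L - 1/3)/(L + L) = (-1/3 + L)/((2*L)) = (-1/3 + L)*(1/(2*L)) = (-1/3 + L)/(2*L))
1/g(217) = 1/((1/6)*(-1 + 3*217)/217) = 1/((1/6)*(1/217)*(-1 + 651)) = 1/((1/6)*(1/217)*650) = 1/(325/651) = 651/325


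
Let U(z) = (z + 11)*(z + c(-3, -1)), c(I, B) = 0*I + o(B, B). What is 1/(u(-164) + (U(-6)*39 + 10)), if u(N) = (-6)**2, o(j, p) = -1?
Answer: -1/1319 ≈ -0.00075815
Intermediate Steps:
c(I, B) = -1 (c(I, B) = 0*I - 1 = 0 - 1 = -1)
U(z) = (-1 + z)*(11 + z) (U(z) = (z + 11)*(z - 1) = (11 + z)*(-1 + z) = (-1 + z)*(11 + z))
u(N) = 36
1/(u(-164) + (U(-6)*39 + 10)) = 1/(36 + ((-11 + (-6)**2 + 10*(-6))*39 + 10)) = 1/(36 + ((-11 + 36 - 60)*39 + 10)) = 1/(36 + (-35*39 + 10)) = 1/(36 + (-1365 + 10)) = 1/(36 - 1355) = 1/(-1319) = -1/1319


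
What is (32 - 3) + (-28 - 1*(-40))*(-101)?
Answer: -1183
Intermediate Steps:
(32 - 3) + (-28 - 1*(-40))*(-101) = 29 + (-28 + 40)*(-101) = 29 + 12*(-101) = 29 - 1212 = -1183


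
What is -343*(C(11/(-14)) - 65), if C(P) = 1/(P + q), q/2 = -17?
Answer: 10862467/487 ≈ 22305.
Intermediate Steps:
q = -34 (q = 2*(-17) = -34)
C(P) = 1/(-34 + P) (C(P) = 1/(P - 34) = 1/(-34 + P))
-343*(C(11/(-14)) - 65) = -343*(1/(-34 + 11/(-14)) - 65) = -343*(1/(-34 + 11*(-1/14)) - 65) = -343*(1/(-34 - 11/14) - 65) = -343*(1/(-487/14) - 65) = -343*(-14/487 - 65) = -343*(-31669/487) = 10862467/487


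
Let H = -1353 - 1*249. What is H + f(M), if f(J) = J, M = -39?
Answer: -1641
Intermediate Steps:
H = -1602 (H = -1353 - 249 = -1602)
H + f(M) = -1602 - 39 = -1641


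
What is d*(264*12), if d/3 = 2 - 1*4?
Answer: -19008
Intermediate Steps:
d = -6 (d = 3*(2 - 1*4) = 3*(2 - 4) = 3*(-2) = -6)
d*(264*12) = -1584*12 = -6*3168 = -19008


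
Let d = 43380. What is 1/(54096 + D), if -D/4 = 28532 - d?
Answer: 1/113488 ≈ 8.8115e-6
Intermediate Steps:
D = 59392 (D = -4*(28532 - 1*43380) = -4*(28532 - 43380) = -4*(-14848) = 59392)
1/(54096 + D) = 1/(54096 + 59392) = 1/113488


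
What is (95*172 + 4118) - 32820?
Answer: -12362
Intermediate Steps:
(95*172 + 4118) - 32820 = (16340 + 4118) - 32820 = 20458 - 32820 = -12362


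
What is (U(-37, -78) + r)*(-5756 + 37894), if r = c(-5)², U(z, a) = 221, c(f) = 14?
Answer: 13401546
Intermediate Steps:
r = 196 (r = 14² = 196)
(U(-37, -78) + r)*(-5756 + 37894) = (221 + 196)*(-5756 + 37894) = 417*32138 = 13401546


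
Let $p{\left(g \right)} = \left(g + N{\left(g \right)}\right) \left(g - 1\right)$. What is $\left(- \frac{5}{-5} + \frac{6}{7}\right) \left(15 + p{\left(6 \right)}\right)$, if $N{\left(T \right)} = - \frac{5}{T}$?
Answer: $\frac{455}{6} \approx 75.833$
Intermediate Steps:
$p{\left(g \right)} = \left(-1 + g\right) \left(g - \frac{5}{g}\right)$ ($p{\left(g \right)} = \left(g - \frac{5}{g}\right) \left(g - 1\right) = \left(g - \frac{5}{g}\right) \left(-1 + g\right) = \left(-1 + g\right) \left(g - \frac{5}{g}\right)$)
$\left(- \frac{5}{-5} + \frac{6}{7}\right) \left(15 + p{\left(6 \right)}\right) = \left(- \frac{5}{-5} + \frac{6}{7}\right) \left(15 + \left(-5 + 6^{2} - 6 + \frac{5}{6}\right)\right) = \left(\left(-5\right) \left(- \frac{1}{5}\right) + 6 \cdot \frac{1}{7}\right) \left(15 + \left(-5 + 36 - 6 + 5 \cdot \frac{1}{6}\right)\right) = \left(1 + \frac{6}{7}\right) \left(15 + \left(-5 + 36 - 6 + \frac{5}{6}\right)\right) = \frac{13 \left(15 + \frac{155}{6}\right)}{7} = \frac{13}{7} \cdot \frac{245}{6} = \frac{455}{6}$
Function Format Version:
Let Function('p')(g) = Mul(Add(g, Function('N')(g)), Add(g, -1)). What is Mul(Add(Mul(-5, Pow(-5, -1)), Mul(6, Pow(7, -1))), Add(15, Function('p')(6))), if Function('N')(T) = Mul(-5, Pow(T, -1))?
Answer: Rational(455, 6) ≈ 75.833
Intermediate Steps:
Function('p')(g) = Mul(Add(-1, g), Add(g, Mul(-5, Pow(g, -1)))) (Function('p')(g) = Mul(Add(g, Mul(-5, Pow(g, -1))), Add(g, -1)) = Mul(Add(g, Mul(-5, Pow(g, -1))), Add(-1, g)) = Mul(Add(-1, g), Add(g, Mul(-5, Pow(g, -1)))))
Mul(Add(Mul(-5, Pow(-5, -1)), Mul(6, Pow(7, -1))), Add(15, Function('p')(6))) = Mul(Add(Mul(-5, Pow(-5, -1)), Mul(6, Pow(7, -1))), Add(15, Add(-5, Pow(6, 2), Mul(-1, 6), Mul(5, Pow(6, -1))))) = Mul(Add(Mul(-5, Rational(-1, 5)), Mul(6, Rational(1, 7))), Add(15, Add(-5, 36, -6, Mul(5, Rational(1, 6))))) = Mul(Add(1, Rational(6, 7)), Add(15, Add(-5, 36, -6, Rational(5, 6)))) = Mul(Rational(13, 7), Add(15, Rational(155, 6))) = Mul(Rational(13, 7), Rational(245, 6)) = Rational(455, 6)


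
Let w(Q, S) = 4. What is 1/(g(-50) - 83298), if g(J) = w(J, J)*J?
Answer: -1/83498 ≈ -1.1976e-5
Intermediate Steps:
g(J) = 4*J
1/(g(-50) - 83298) = 1/(4*(-50) - 83298) = 1/(-200 - 83298) = 1/(-83498) = -1/83498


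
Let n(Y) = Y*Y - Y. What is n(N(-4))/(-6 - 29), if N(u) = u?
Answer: -4/7 ≈ -0.57143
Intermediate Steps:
n(Y) = Y² - Y
n(N(-4))/(-6 - 29) = (-4*(-1 - 4))/(-6 - 29) = (-4*(-5))/(-35) = -1/35*20 = -4/7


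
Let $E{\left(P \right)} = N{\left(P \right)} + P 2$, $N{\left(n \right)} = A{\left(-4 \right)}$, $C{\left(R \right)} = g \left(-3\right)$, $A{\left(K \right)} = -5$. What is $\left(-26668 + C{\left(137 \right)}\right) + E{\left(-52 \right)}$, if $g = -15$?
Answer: $-26732$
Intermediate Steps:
$C{\left(R \right)} = 45$ ($C{\left(R \right)} = \left(-15\right) \left(-3\right) = 45$)
$N{\left(n \right)} = -5$
$E{\left(P \right)} = -5 + 2 P$ ($E{\left(P \right)} = -5 + P 2 = -5 + 2 P$)
$\left(-26668 + C{\left(137 \right)}\right) + E{\left(-52 \right)} = \left(-26668 + 45\right) + \left(-5 + 2 \left(-52\right)\right) = -26623 - 109 = -26732$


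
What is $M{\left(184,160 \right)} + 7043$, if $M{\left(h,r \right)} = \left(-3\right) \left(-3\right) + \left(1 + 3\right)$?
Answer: $7056$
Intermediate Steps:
$M{\left(h,r \right)} = 13$ ($M{\left(h,r \right)} = 9 + 4 = 13$)
$M{\left(184,160 \right)} + 7043 = 13 + 7043 = 7056$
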